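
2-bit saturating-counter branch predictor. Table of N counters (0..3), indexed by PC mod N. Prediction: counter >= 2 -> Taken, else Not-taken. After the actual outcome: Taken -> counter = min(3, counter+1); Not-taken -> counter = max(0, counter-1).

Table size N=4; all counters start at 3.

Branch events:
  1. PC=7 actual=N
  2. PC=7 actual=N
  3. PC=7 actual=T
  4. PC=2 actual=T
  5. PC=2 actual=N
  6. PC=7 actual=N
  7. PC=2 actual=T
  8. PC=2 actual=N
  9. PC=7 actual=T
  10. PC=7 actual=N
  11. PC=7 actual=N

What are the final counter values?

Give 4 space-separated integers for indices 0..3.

Ev 1: PC=7 idx=3 pred=T actual=N -> ctr[3]=2
Ev 2: PC=7 idx=3 pred=T actual=N -> ctr[3]=1
Ev 3: PC=7 idx=3 pred=N actual=T -> ctr[3]=2
Ev 4: PC=2 idx=2 pred=T actual=T -> ctr[2]=3
Ev 5: PC=2 idx=2 pred=T actual=N -> ctr[2]=2
Ev 6: PC=7 idx=3 pred=T actual=N -> ctr[3]=1
Ev 7: PC=2 idx=2 pred=T actual=T -> ctr[2]=3
Ev 8: PC=2 idx=2 pred=T actual=N -> ctr[2]=2
Ev 9: PC=7 idx=3 pred=N actual=T -> ctr[3]=2
Ev 10: PC=7 idx=3 pred=T actual=N -> ctr[3]=1
Ev 11: PC=7 idx=3 pred=N actual=N -> ctr[3]=0

Answer: 3 3 2 0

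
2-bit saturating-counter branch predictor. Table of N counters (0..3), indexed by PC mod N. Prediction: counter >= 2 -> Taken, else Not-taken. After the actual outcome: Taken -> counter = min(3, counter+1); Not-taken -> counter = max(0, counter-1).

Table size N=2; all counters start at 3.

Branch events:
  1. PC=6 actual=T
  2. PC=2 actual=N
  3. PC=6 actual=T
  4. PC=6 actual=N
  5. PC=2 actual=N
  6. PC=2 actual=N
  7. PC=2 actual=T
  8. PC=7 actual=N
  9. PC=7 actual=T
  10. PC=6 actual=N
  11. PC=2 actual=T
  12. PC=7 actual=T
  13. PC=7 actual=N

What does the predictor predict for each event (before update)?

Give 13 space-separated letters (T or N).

Answer: T T T T T N N T T N N T T

Derivation:
Ev 1: PC=6 idx=0 pred=T actual=T -> ctr[0]=3
Ev 2: PC=2 idx=0 pred=T actual=N -> ctr[0]=2
Ev 3: PC=6 idx=0 pred=T actual=T -> ctr[0]=3
Ev 4: PC=6 idx=0 pred=T actual=N -> ctr[0]=2
Ev 5: PC=2 idx=0 pred=T actual=N -> ctr[0]=1
Ev 6: PC=2 idx=0 pred=N actual=N -> ctr[0]=0
Ev 7: PC=2 idx=0 pred=N actual=T -> ctr[0]=1
Ev 8: PC=7 idx=1 pred=T actual=N -> ctr[1]=2
Ev 9: PC=7 idx=1 pred=T actual=T -> ctr[1]=3
Ev 10: PC=6 idx=0 pred=N actual=N -> ctr[0]=0
Ev 11: PC=2 idx=0 pred=N actual=T -> ctr[0]=1
Ev 12: PC=7 idx=1 pred=T actual=T -> ctr[1]=3
Ev 13: PC=7 idx=1 pred=T actual=N -> ctr[1]=2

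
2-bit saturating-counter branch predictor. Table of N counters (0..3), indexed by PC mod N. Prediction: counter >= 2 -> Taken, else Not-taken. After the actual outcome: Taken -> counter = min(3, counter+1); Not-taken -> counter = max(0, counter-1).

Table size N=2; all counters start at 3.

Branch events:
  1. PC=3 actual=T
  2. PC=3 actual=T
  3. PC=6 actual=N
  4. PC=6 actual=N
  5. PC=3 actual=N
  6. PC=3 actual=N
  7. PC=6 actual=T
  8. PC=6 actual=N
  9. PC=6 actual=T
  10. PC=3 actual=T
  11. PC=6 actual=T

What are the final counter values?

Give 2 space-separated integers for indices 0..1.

Answer: 3 2

Derivation:
Ev 1: PC=3 idx=1 pred=T actual=T -> ctr[1]=3
Ev 2: PC=3 idx=1 pred=T actual=T -> ctr[1]=3
Ev 3: PC=6 idx=0 pred=T actual=N -> ctr[0]=2
Ev 4: PC=6 idx=0 pred=T actual=N -> ctr[0]=1
Ev 5: PC=3 idx=1 pred=T actual=N -> ctr[1]=2
Ev 6: PC=3 idx=1 pred=T actual=N -> ctr[1]=1
Ev 7: PC=6 idx=0 pred=N actual=T -> ctr[0]=2
Ev 8: PC=6 idx=0 pred=T actual=N -> ctr[0]=1
Ev 9: PC=6 idx=0 pred=N actual=T -> ctr[0]=2
Ev 10: PC=3 idx=1 pred=N actual=T -> ctr[1]=2
Ev 11: PC=6 idx=0 pred=T actual=T -> ctr[0]=3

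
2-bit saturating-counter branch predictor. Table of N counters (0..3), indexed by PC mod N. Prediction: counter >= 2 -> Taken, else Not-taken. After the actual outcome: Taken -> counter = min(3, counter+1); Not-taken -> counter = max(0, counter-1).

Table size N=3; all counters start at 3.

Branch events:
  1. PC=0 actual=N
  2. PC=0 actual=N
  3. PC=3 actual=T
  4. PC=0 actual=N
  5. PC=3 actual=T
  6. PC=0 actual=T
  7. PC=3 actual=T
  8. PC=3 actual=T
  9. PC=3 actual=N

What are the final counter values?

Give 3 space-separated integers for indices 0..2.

Answer: 2 3 3

Derivation:
Ev 1: PC=0 idx=0 pred=T actual=N -> ctr[0]=2
Ev 2: PC=0 idx=0 pred=T actual=N -> ctr[0]=1
Ev 3: PC=3 idx=0 pred=N actual=T -> ctr[0]=2
Ev 4: PC=0 idx=0 pred=T actual=N -> ctr[0]=1
Ev 5: PC=3 idx=0 pred=N actual=T -> ctr[0]=2
Ev 6: PC=0 idx=0 pred=T actual=T -> ctr[0]=3
Ev 7: PC=3 idx=0 pred=T actual=T -> ctr[0]=3
Ev 8: PC=3 idx=0 pred=T actual=T -> ctr[0]=3
Ev 9: PC=3 idx=0 pred=T actual=N -> ctr[0]=2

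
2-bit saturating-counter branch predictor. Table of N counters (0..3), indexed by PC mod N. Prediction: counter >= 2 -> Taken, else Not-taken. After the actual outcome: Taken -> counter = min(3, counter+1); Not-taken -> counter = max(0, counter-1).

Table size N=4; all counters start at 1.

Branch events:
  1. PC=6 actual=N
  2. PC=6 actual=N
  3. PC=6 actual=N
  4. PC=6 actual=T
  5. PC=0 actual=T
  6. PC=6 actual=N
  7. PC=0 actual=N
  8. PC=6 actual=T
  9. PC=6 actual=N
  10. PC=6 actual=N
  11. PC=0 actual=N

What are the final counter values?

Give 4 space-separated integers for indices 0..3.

Ev 1: PC=6 idx=2 pred=N actual=N -> ctr[2]=0
Ev 2: PC=6 idx=2 pred=N actual=N -> ctr[2]=0
Ev 3: PC=6 idx=2 pred=N actual=N -> ctr[2]=0
Ev 4: PC=6 idx=2 pred=N actual=T -> ctr[2]=1
Ev 5: PC=0 idx=0 pred=N actual=T -> ctr[0]=2
Ev 6: PC=6 idx=2 pred=N actual=N -> ctr[2]=0
Ev 7: PC=0 idx=0 pred=T actual=N -> ctr[0]=1
Ev 8: PC=6 idx=2 pred=N actual=T -> ctr[2]=1
Ev 9: PC=6 idx=2 pred=N actual=N -> ctr[2]=0
Ev 10: PC=6 idx=2 pred=N actual=N -> ctr[2]=0
Ev 11: PC=0 idx=0 pred=N actual=N -> ctr[0]=0

Answer: 0 1 0 1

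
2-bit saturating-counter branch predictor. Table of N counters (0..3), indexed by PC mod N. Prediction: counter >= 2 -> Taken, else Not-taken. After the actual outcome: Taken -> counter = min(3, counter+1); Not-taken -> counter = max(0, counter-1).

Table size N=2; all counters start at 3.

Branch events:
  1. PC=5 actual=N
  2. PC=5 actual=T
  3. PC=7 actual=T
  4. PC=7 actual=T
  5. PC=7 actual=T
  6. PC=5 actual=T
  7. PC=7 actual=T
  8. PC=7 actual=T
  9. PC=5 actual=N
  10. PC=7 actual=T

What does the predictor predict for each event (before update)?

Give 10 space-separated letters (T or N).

Ev 1: PC=5 idx=1 pred=T actual=N -> ctr[1]=2
Ev 2: PC=5 idx=1 pred=T actual=T -> ctr[1]=3
Ev 3: PC=7 idx=1 pred=T actual=T -> ctr[1]=3
Ev 4: PC=7 idx=1 pred=T actual=T -> ctr[1]=3
Ev 5: PC=7 idx=1 pred=T actual=T -> ctr[1]=3
Ev 6: PC=5 idx=1 pred=T actual=T -> ctr[1]=3
Ev 7: PC=7 idx=1 pred=T actual=T -> ctr[1]=3
Ev 8: PC=7 idx=1 pred=T actual=T -> ctr[1]=3
Ev 9: PC=5 idx=1 pred=T actual=N -> ctr[1]=2
Ev 10: PC=7 idx=1 pred=T actual=T -> ctr[1]=3

Answer: T T T T T T T T T T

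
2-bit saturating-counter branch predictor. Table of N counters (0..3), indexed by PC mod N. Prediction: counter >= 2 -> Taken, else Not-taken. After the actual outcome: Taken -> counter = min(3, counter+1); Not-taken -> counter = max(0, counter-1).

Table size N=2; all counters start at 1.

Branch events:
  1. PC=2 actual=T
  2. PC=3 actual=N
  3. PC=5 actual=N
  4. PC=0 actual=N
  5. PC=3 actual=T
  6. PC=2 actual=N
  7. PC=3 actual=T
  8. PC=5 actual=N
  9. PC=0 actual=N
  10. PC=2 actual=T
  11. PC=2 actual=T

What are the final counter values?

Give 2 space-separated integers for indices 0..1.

Answer: 2 1

Derivation:
Ev 1: PC=2 idx=0 pred=N actual=T -> ctr[0]=2
Ev 2: PC=3 idx=1 pred=N actual=N -> ctr[1]=0
Ev 3: PC=5 idx=1 pred=N actual=N -> ctr[1]=0
Ev 4: PC=0 idx=0 pred=T actual=N -> ctr[0]=1
Ev 5: PC=3 idx=1 pred=N actual=T -> ctr[1]=1
Ev 6: PC=2 idx=0 pred=N actual=N -> ctr[0]=0
Ev 7: PC=3 idx=1 pred=N actual=T -> ctr[1]=2
Ev 8: PC=5 idx=1 pred=T actual=N -> ctr[1]=1
Ev 9: PC=0 idx=0 pred=N actual=N -> ctr[0]=0
Ev 10: PC=2 idx=0 pred=N actual=T -> ctr[0]=1
Ev 11: PC=2 idx=0 pred=N actual=T -> ctr[0]=2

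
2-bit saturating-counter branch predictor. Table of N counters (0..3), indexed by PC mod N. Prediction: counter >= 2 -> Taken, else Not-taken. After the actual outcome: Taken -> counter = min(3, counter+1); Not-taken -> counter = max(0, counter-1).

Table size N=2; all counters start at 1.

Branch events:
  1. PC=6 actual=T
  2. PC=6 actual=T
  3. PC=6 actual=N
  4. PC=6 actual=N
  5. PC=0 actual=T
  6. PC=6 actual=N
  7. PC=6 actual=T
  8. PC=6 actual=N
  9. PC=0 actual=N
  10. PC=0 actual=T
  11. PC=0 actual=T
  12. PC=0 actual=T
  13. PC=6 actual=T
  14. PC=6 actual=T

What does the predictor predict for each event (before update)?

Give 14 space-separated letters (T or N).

Answer: N T T T N T N T N N N T T T

Derivation:
Ev 1: PC=6 idx=0 pred=N actual=T -> ctr[0]=2
Ev 2: PC=6 idx=0 pred=T actual=T -> ctr[0]=3
Ev 3: PC=6 idx=0 pred=T actual=N -> ctr[0]=2
Ev 4: PC=6 idx=0 pred=T actual=N -> ctr[0]=1
Ev 5: PC=0 idx=0 pred=N actual=T -> ctr[0]=2
Ev 6: PC=6 idx=0 pred=T actual=N -> ctr[0]=1
Ev 7: PC=6 idx=0 pred=N actual=T -> ctr[0]=2
Ev 8: PC=6 idx=0 pred=T actual=N -> ctr[0]=1
Ev 9: PC=0 idx=0 pred=N actual=N -> ctr[0]=0
Ev 10: PC=0 idx=0 pred=N actual=T -> ctr[0]=1
Ev 11: PC=0 idx=0 pred=N actual=T -> ctr[0]=2
Ev 12: PC=0 idx=0 pred=T actual=T -> ctr[0]=3
Ev 13: PC=6 idx=0 pred=T actual=T -> ctr[0]=3
Ev 14: PC=6 idx=0 pred=T actual=T -> ctr[0]=3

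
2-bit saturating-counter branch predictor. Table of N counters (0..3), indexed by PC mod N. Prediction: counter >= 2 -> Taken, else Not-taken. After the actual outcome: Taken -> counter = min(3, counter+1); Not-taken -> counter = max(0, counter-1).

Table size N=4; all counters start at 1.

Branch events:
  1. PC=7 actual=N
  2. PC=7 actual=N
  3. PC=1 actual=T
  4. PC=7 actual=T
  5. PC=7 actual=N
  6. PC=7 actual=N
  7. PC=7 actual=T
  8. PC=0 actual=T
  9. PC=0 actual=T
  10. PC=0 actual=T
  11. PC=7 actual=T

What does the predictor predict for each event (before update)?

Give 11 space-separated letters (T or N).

Answer: N N N N N N N N T T N

Derivation:
Ev 1: PC=7 idx=3 pred=N actual=N -> ctr[3]=0
Ev 2: PC=7 idx=3 pred=N actual=N -> ctr[3]=0
Ev 3: PC=1 idx=1 pred=N actual=T -> ctr[1]=2
Ev 4: PC=7 idx=3 pred=N actual=T -> ctr[3]=1
Ev 5: PC=7 idx=3 pred=N actual=N -> ctr[3]=0
Ev 6: PC=7 idx=3 pred=N actual=N -> ctr[3]=0
Ev 7: PC=7 idx=3 pred=N actual=T -> ctr[3]=1
Ev 8: PC=0 idx=0 pred=N actual=T -> ctr[0]=2
Ev 9: PC=0 idx=0 pred=T actual=T -> ctr[0]=3
Ev 10: PC=0 idx=0 pred=T actual=T -> ctr[0]=3
Ev 11: PC=7 idx=3 pred=N actual=T -> ctr[3]=2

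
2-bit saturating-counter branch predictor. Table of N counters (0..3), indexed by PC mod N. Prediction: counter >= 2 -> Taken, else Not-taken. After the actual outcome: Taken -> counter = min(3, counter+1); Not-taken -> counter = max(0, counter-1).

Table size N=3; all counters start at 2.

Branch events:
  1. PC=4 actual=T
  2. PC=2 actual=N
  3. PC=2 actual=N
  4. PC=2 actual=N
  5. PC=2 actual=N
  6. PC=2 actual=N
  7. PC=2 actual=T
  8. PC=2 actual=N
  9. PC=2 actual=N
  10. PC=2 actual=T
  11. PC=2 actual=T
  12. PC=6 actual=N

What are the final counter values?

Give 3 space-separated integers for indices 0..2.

Ev 1: PC=4 idx=1 pred=T actual=T -> ctr[1]=3
Ev 2: PC=2 idx=2 pred=T actual=N -> ctr[2]=1
Ev 3: PC=2 idx=2 pred=N actual=N -> ctr[2]=0
Ev 4: PC=2 idx=2 pred=N actual=N -> ctr[2]=0
Ev 5: PC=2 idx=2 pred=N actual=N -> ctr[2]=0
Ev 6: PC=2 idx=2 pred=N actual=N -> ctr[2]=0
Ev 7: PC=2 idx=2 pred=N actual=T -> ctr[2]=1
Ev 8: PC=2 idx=2 pred=N actual=N -> ctr[2]=0
Ev 9: PC=2 idx=2 pred=N actual=N -> ctr[2]=0
Ev 10: PC=2 idx=2 pred=N actual=T -> ctr[2]=1
Ev 11: PC=2 idx=2 pred=N actual=T -> ctr[2]=2
Ev 12: PC=6 idx=0 pred=T actual=N -> ctr[0]=1

Answer: 1 3 2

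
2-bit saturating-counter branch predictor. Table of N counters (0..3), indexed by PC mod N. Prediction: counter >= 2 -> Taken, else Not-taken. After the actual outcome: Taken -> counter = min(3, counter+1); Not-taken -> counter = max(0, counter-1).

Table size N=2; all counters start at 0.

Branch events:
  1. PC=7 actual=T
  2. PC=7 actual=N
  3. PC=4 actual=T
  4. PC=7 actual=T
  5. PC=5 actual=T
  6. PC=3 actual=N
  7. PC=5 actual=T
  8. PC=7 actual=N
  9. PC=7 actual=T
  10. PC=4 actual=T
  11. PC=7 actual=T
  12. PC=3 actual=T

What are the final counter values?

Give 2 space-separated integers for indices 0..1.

Ev 1: PC=7 idx=1 pred=N actual=T -> ctr[1]=1
Ev 2: PC=7 idx=1 pred=N actual=N -> ctr[1]=0
Ev 3: PC=4 idx=0 pred=N actual=T -> ctr[0]=1
Ev 4: PC=7 idx=1 pred=N actual=T -> ctr[1]=1
Ev 5: PC=5 idx=1 pred=N actual=T -> ctr[1]=2
Ev 6: PC=3 idx=1 pred=T actual=N -> ctr[1]=1
Ev 7: PC=5 idx=1 pred=N actual=T -> ctr[1]=2
Ev 8: PC=7 idx=1 pred=T actual=N -> ctr[1]=1
Ev 9: PC=7 idx=1 pred=N actual=T -> ctr[1]=2
Ev 10: PC=4 idx=0 pred=N actual=T -> ctr[0]=2
Ev 11: PC=7 idx=1 pred=T actual=T -> ctr[1]=3
Ev 12: PC=3 idx=1 pred=T actual=T -> ctr[1]=3

Answer: 2 3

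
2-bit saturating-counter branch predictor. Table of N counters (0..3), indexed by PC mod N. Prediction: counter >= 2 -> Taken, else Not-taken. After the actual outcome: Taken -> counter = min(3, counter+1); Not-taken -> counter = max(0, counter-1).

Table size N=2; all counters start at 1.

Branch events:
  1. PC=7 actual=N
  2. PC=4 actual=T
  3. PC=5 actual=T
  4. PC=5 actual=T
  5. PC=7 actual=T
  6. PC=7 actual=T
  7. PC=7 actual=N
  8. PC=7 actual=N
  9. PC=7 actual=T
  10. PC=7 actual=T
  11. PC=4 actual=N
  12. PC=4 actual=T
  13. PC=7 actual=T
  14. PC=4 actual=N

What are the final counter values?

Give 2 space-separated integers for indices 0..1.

Ev 1: PC=7 idx=1 pred=N actual=N -> ctr[1]=0
Ev 2: PC=4 idx=0 pred=N actual=T -> ctr[0]=2
Ev 3: PC=5 idx=1 pred=N actual=T -> ctr[1]=1
Ev 4: PC=5 idx=1 pred=N actual=T -> ctr[1]=2
Ev 5: PC=7 idx=1 pred=T actual=T -> ctr[1]=3
Ev 6: PC=7 idx=1 pred=T actual=T -> ctr[1]=3
Ev 7: PC=7 idx=1 pred=T actual=N -> ctr[1]=2
Ev 8: PC=7 idx=1 pred=T actual=N -> ctr[1]=1
Ev 9: PC=7 idx=1 pred=N actual=T -> ctr[1]=2
Ev 10: PC=7 idx=1 pred=T actual=T -> ctr[1]=3
Ev 11: PC=4 idx=0 pred=T actual=N -> ctr[0]=1
Ev 12: PC=4 idx=0 pred=N actual=T -> ctr[0]=2
Ev 13: PC=7 idx=1 pred=T actual=T -> ctr[1]=3
Ev 14: PC=4 idx=0 pred=T actual=N -> ctr[0]=1

Answer: 1 3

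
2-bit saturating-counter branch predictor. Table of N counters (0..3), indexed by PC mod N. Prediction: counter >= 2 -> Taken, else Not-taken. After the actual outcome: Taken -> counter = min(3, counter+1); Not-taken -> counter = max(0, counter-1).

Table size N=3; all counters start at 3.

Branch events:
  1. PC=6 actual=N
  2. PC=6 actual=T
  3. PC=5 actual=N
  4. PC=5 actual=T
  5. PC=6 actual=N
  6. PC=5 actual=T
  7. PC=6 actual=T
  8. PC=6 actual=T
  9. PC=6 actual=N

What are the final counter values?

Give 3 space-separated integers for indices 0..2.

Answer: 2 3 3

Derivation:
Ev 1: PC=6 idx=0 pred=T actual=N -> ctr[0]=2
Ev 2: PC=6 idx=0 pred=T actual=T -> ctr[0]=3
Ev 3: PC=5 idx=2 pred=T actual=N -> ctr[2]=2
Ev 4: PC=5 idx=2 pred=T actual=T -> ctr[2]=3
Ev 5: PC=6 idx=0 pred=T actual=N -> ctr[0]=2
Ev 6: PC=5 idx=2 pred=T actual=T -> ctr[2]=3
Ev 7: PC=6 idx=0 pred=T actual=T -> ctr[0]=3
Ev 8: PC=6 idx=0 pred=T actual=T -> ctr[0]=3
Ev 9: PC=6 idx=0 pred=T actual=N -> ctr[0]=2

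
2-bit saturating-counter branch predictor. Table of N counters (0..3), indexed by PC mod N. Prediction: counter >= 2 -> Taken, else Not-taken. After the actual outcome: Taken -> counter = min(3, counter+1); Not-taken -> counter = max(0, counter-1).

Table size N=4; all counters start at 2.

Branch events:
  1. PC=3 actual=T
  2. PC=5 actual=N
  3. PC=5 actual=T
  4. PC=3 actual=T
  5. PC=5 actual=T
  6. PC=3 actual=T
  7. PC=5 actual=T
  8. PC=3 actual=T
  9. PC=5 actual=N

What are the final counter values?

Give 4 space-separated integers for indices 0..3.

Ev 1: PC=3 idx=3 pred=T actual=T -> ctr[3]=3
Ev 2: PC=5 idx=1 pred=T actual=N -> ctr[1]=1
Ev 3: PC=5 idx=1 pred=N actual=T -> ctr[1]=2
Ev 4: PC=3 idx=3 pred=T actual=T -> ctr[3]=3
Ev 5: PC=5 idx=1 pred=T actual=T -> ctr[1]=3
Ev 6: PC=3 idx=3 pred=T actual=T -> ctr[3]=3
Ev 7: PC=5 idx=1 pred=T actual=T -> ctr[1]=3
Ev 8: PC=3 idx=3 pred=T actual=T -> ctr[3]=3
Ev 9: PC=5 idx=1 pred=T actual=N -> ctr[1]=2

Answer: 2 2 2 3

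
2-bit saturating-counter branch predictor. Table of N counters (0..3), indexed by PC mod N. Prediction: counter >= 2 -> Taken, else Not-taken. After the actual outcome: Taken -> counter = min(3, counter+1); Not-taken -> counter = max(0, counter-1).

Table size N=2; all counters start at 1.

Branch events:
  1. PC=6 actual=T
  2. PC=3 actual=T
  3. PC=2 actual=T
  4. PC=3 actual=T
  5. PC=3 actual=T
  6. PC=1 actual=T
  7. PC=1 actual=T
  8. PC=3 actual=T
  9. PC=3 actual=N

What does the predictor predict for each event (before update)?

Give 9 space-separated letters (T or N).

Answer: N N T T T T T T T

Derivation:
Ev 1: PC=6 idx=0 pred=N actual=T -> ctr[0]=2
Ev 2: PC=3 idx=1 pred=N actual=T -> ctr[1]=2
Ev 3: PC=2 idx=0 pred=T actual=T -> ctr[0]=3
Ev 4: PC=3 idx=1 pred=T actual=T -> ctr[1]=3
Ev 5: PC=3 idx=1 pred=T actual=T -> ctr[1]=3
Ev 6: PC=1 idx=1 pred=T actual=T -> ctr[1]=3
Ev 7: PC=1 idx=1 pred=T actual=T -> ctr[1]=3
Ev 8: PC=3 idx=1 pred=T actual=T -> ctr[1]=3
Ev 9: PC=3 idx=1 pred=T actual=N -> ctr[1]=2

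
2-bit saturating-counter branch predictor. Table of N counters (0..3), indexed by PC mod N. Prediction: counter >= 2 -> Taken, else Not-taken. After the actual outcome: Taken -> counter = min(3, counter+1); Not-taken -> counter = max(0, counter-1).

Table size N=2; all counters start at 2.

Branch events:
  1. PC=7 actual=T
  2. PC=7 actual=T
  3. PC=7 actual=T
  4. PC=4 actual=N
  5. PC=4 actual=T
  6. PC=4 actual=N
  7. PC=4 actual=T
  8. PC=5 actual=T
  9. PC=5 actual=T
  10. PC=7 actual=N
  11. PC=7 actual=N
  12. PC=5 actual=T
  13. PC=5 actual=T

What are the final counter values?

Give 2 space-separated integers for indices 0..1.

Ev 1: PC=7 idx=1 pred=T actual=T -> ctr[1]=3
Ev 2: PC=7 idx=1 pred=T actual=T -> ctr[1]=3
Ev 3: PC=7 idx=1 pred=T actual=T -> ctr[1]=3
Ev 4: PC=4 idx=0 pred=T actual=N -> ctr[0]=1
Ev 5: PC=4 idx=0 pred=N actual=T -> ctr[0]=2
Ev 6: PC=4 idx=0 pred=T actual=N -> ctr[0]=1
Ev 7: PC=4 idx=0 pred=N actual=T -> ctr[0]=2
Ev 8: PC=5 idx=1 pred=T actual=T -> ctr[1]=3
Ev 9: PC=5 idx=1 pred=T actual=T -> ctr[1]=3
Ev 10: PC=7 idx=1 pred=T actual=N -> ctr[1]=2
Ev 11: PC=7 idx=1 pred=T actual=N -> ctr[1]=1
Ev 12: PC=5 idx=1 pred=N actual=T -> ctr[1]=2
Ev 13: PC=5 idx=1 pred=T actual=T -> ctr[1]=3

Answer: 2 3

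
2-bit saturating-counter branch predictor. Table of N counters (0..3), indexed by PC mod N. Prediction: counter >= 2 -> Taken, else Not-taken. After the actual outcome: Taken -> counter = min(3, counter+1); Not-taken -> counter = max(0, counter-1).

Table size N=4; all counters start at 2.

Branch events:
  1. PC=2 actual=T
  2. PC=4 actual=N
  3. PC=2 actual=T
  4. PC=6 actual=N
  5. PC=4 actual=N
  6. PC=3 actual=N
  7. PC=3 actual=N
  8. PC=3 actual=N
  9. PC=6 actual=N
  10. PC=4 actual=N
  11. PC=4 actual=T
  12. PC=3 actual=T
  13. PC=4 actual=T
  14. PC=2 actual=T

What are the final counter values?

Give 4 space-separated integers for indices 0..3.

Answer: 2 2 2 1

Derivation:
Ev 1: PC=2 idx=2 pred=T actual=T -> ctr[2]=3
Ev 2: PC=4 idx=0 pred=T actual=N -> ctr[0]=1
Ev 3: PC=2 idx=2 pred=T actual=T -> ctr[2]=3
Ev 4: PC=6 idx=2 pred=T actual=N -> ctr[2]=2
Ev 5: PC=4 idx=0 pred=N actual=N -> ctr[0]=0
Ev 6: PC=3 idx=3 pred=T actual=N -> ctr[3]=1
Ev 7: PC=3 idx=3 pred=N actual=N -> ctr[3]=0
Ev 8: PC=3 idx=3 pred=N actual=N -> ctr[3]=0
Ev 9: PC=6 idx=2 pred=T actual=N -> ctr[2]=1
Ev 10: PC=4 idx=0 pred=N actual=N -> ctr[0]=0
Ev 11: PC=4 idx=0 pred=N actual=T -> ctr[0]=1
Ev 12: PC=3 idx=3 pred=N actual=T -> ctr[3]=1
Ev 13: PC=4 idx=0 pred=N actual=T -> ctr[0]=2
Ev 14: PC=2 idx=2 pred=N actual=T -> ctr[2]=2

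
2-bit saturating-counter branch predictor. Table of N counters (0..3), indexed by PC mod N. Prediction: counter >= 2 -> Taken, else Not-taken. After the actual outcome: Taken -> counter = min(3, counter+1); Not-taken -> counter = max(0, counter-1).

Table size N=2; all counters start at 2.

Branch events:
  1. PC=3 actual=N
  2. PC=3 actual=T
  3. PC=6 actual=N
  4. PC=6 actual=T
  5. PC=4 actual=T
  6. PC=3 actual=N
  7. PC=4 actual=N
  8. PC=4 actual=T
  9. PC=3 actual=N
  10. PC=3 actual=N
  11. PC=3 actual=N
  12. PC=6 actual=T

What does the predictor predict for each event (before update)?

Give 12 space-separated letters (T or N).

Answer: T N T N T T T T N N N T

Derivation:
Ev 1: PC=3 idx=1 pred=T actual=N -> ctr[1]=1
Ev 2: PC=3 idx=1 pred=N actual=T -> ctr[1]=2
Ev 3: PC=6 idx=0 pred=T actual=N -> ctr[0]=1
Ev 4: PC=6 idx=0 pred=N actual=T -> ctr[0]=2
Ev 5: PC=4 idx=0 pred=T actual=T -> ctr[0]=3
Ev 6: PC=3 idx=1 pred=T actual=N -> ctr[1]=1
Ev 7: PC=4 idx=0 pred=T actual=N -> ctr[0]=2
Ev 8: PC=4 idx=0 pred=T actual=T -> ctr[0]=3
Ev 9: PC=3 idx=1 pred=N actual=N -> ctr[1]=0
Ev 10: PC=3 idx=1 pred=N actual=N -> ctr[1]=0
Ev 11: PC=3 idx=1 pred=N actual=N -> ctr[1]=0
Ev 12: PC=6 idx=0 pred=T actual=T -> ctr[0]=3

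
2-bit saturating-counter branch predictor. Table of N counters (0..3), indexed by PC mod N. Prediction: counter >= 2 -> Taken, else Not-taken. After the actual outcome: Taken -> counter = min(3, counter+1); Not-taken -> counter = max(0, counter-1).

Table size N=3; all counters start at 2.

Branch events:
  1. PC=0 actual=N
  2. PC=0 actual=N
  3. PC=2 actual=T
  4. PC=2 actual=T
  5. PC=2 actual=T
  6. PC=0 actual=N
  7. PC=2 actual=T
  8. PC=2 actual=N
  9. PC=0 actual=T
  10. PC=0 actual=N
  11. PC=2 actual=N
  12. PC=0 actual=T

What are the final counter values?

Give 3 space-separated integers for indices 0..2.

Ev 1: PC=0 idx=0 pred=T actual=N -> ctr[0]=1
Ev 2: PC=0 idx=0 pred=N actual=N -> ctr[0]=0
Ev 3: PC=2 idx=2 pred=T actual=T -> ctr[2]=3
Ev 4: PC=2 idx=2 pred=T actual=T -> ctr[2]=3
Ev 5: PC=2 idx=2 pred=T actual=T -> ctr[2]=3
Ev 6: PC=0 idx=0 pred=N actual=N -> ctr[0]=0
Ev 7: PC=2 idx=2 pred=T actual=T -> ctr[2]=3
Ev 8: PC=2 idx=2 pred=T actual=N -> ctr[2]=2
Ev 9: PC=0 idx=0 pred=N actual=T -> ctr[0]=1
Ev 10: PC=0 idx=0 pred=N actual=N -> ctr[0]=0
Ev 11: PC=2 idx=2 pred=T actual=N -> ctr[2]=1
Ev 12: PC=0 idx=0 pred=N actual=T -> ctr[0]=1

Answer: 1 2 1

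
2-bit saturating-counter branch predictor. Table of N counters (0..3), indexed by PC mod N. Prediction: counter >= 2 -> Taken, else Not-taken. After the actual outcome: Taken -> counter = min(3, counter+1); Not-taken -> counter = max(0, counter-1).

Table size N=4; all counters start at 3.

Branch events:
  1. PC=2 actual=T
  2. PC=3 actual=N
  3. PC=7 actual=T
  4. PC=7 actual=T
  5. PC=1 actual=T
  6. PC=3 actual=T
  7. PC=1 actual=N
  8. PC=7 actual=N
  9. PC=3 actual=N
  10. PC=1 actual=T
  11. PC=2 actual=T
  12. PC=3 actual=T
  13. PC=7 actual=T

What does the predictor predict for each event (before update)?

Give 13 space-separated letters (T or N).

Answer: T T T T T T T T T T T N T

Derivation:
Ev 1: PC=2 idx=2 pred=T actual=T -> ctr[2]=3
Ev 2: PC=3 idx=3 pred=T actual=N -> ctr[3]=2
Ev 3: PC=7 idx=3 pred=T actual=T -> ctr[3]=3
Ev 4: PC=7 idx=3 pred=T actual=T -> ctr[3]=3
Ev 5: PC=1 idx=1 pred=T actual=T -> ctr[1]=3
Ev 6: PC=3 idx=3 pred=T actual=T -> ctr[3]=3
Ev 7: PC=1 idx=1 pred=T actual=N -> ctr[1]=2
Ev 8: PC=7 idx=3 pred=T actual=N -> ctr[3]=2
Ev 9: PC=3 idx=3 pred=T actual=N -> ctr[3]=1
Ev 10: PC=1 idx=1 pred=T actual=T -> ctr[1]=3
Ev 11: PC=2 idx=2 pred=T actual=T -> ctr[2]=3
Ev 12: PC=3 idx=3 pred=N actual=T -> ctr[3]=2
Ev 13: PC=7 idx=3 pred=T actual=T -> ctr[3]=3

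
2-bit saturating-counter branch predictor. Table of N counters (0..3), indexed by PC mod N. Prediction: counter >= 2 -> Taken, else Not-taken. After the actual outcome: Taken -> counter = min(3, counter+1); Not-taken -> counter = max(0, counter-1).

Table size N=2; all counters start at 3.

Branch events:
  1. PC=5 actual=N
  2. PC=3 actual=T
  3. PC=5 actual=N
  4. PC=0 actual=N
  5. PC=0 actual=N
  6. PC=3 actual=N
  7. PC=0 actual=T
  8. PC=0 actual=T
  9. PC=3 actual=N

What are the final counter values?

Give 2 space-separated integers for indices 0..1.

Answer: 3 0

Derivation:
Ev 1: PC=5 idx=1 pred=T actual=N -> ctr[1]=2
Ev 2: PC=3 idx=1 pred=T actual=T -> ctr[1]=3
Ev 3: PC=5 idx=1 pred=T actual=N -> ctr[1]=2
Ev 4: PC=0 idx=0 pred=T actual=N -> ctr[0]=2
Ev 5: PC=0 idx=0 pred=T actual=N -> ctr[0]=1
Ev 6: PC=3 idx=1 pred=T actual=N -> ctr[1]=1
Ev 7: PC=0 idx=0 pred=N actual=T -> ctr[0]=2
Ev 8: PC=0 idx=0 pred=T actual=T -> ctr[0]=3
Ev 9: PC=3 idx=1 pred=N actual=N -> ctr[1]=0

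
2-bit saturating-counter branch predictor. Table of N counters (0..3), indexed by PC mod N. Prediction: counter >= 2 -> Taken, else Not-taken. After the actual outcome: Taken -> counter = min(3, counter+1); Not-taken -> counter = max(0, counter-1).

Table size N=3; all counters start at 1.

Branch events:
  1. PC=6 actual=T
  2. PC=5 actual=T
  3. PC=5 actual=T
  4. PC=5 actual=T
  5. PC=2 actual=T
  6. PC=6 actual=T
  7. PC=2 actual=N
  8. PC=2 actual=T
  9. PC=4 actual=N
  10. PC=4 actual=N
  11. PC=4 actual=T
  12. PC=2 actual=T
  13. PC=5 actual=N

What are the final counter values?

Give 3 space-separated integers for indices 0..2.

Answer: 3 1 2

Derivation:
Ev 1: PC=6 idx=0 pred=N actual=T -> ctr[0]=2
Ev 2: PC=5 idx=2 pred=N actual=T -> ctr[2]=2
Ev 3: PC=5 idx=2 pred=T actual=T -> ctr[2]=3
Ev 4: PC=5 idx=2 pred=T actual=T -> ctr[2]=3
Ev 5: PC=2 idx=2 pred=T actual=T -> ctr[2]=3
Ev 6: PC=6 idx=0 pred=T actual=T -> ctr[0]=3
Ev 7: PC=2 idx=2 pred=T actual=N -> ctr[2]=2
Ev 8: PC=2 idx=2 pred=T actual=T -> ctr[2]=3
Ev 9: PC=4 idx=1 pred=N actual=N -> ctr[1]=0
Ev 10: PC=4 idx=1 pred=N actual=N -> ctr[1]=0
Ev 11: PC=4 idx=1 pred=N actual=T -> ctr[1]=1
Ev 12: PC=2 idx=2 pred=T actual=T -> ctr[2]=3
Ev 13: PC=5 idx=2 pred=T actual=N -> ctr[2]=2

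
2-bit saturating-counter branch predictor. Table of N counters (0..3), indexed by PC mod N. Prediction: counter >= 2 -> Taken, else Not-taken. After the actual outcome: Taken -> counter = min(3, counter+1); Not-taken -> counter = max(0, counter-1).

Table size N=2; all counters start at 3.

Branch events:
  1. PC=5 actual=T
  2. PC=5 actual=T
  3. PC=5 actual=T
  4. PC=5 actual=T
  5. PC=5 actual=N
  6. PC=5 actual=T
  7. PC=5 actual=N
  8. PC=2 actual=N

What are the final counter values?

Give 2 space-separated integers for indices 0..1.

Ev 1: PC=5 idx=1 pred=T actual=T -> ctr[1]=3
Ev 2: PC=5 idx=1 pred=T actual=T -> ctr[1]=3
Ev 3: PC=5 idx=1 pred=T actual=T -> ctr[1]=3
Ev 4: PC=5 idx=1 pred=T actual=T -> ctr[1]=3
Ev 5: PC=5 idx=1 pred=T actual=N -> ctr[1]=2
Ev 6: PC=5 idx=1 pred=T actual=T -> ctr[1]=3
Ev 7: PC=5 idx=1 pred=T actual=N -> ctr[1]=2
Ev 8: PC=2 idx=0 pred=T actual=N -> ctr[0]=2

Answer: 2 2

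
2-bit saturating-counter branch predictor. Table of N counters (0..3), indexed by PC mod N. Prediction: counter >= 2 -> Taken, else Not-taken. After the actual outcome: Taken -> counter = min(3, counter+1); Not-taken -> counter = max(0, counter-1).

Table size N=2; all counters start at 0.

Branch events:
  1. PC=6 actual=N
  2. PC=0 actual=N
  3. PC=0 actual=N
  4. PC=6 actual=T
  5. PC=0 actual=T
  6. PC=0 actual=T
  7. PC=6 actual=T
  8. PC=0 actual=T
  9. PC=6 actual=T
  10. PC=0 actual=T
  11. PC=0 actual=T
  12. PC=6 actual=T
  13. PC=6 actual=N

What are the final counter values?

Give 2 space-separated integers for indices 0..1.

Ev 1: PC=6 idx=0 pred=N actual=N -> ctr[0]=0
Ev 2: PC=0 idx=0 pred=N actual=N -> ctr[0]=0
Ev 3: PC=0 idx=0 pred=N actual=N -> ctr[0]=0
Ev 4: PC=6 idx=0 pred=N actual=T -> ctr[0]=1
Ev 5: PC=0 idx=0 pred=N actual=T -> ctr[0]=2
Ev 6: PC=0 idx=0 pred=T actual=T -> ctr[0]=3
Ev 7: PC=6 idx=0 pred=T actual=T -> ctr[0]=3
Ev 8: PC=0 idx=0 pred=T actual=T -> ctr[0]=3
Ev 9: PC=6 idx=0 pred=T actual=T -> ctr[0]=3
Ev 10: PC=0 idx=0 pred=T actual=T -> ctr[0]=3
Ev 11: PC=0 idx=0 pred=T actual=T -> ctr[0]=3
Ev 12: PC=6 idx=0 pred=T actual=T -> ctr[0]=3
Ev 13: PC=6 idx=0 pred=T actual=N -> ctr[0]=2

Answer: 2 0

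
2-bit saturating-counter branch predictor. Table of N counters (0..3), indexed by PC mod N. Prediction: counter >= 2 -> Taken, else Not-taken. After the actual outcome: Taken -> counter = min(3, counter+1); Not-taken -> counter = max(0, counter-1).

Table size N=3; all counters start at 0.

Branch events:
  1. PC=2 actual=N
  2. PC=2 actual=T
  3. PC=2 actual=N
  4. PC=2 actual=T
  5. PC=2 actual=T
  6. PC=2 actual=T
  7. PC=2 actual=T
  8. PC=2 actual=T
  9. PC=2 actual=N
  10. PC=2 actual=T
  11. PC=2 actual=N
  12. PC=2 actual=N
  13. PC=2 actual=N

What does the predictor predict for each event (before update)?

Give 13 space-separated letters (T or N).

Answer: N N N N N T T T T T T T N

Derivation:
Ev 1: PC=2 idx=2 pred=N actual=N -> ctr[2]=0
Ev 2: PC=2 idx=2 pred=N actual=T -> ctr[2]=1
Ev 3: PC=2 idx=2 pred=N actual=N -> ctr[2]=0
Ev 4: PC=2 idx=2 pred=N actual=T -> ctr[2]=1
Ev 5: PC=2 idx=2 pred=N actual=T -> ctr[2]=2
Ev 6: PC=2 idx=2 pred=T actual=T -> ctr[2]=3
Ev 7: PC=2 idx=2 pred=T actual=T -> ctr[2]=3
Ev 8: PC=2 idx=2 pred=T actual=T -> ctr[2]=3
Ev 9: PC=2 idx=2 pred=T actual=N -> ctr[2]=2
Ev 10: PC=2 idx=2 pred=T actual=T -> ctr[2]=3
Ev 11: PC=2 idx=2 pred=T actual=N -> ctr[2]=2
Ev 12: PC=2 idx=2 pred=T actual=N -> ctr[2]=1
Ev 13: PC=2 idx=2 pred=N actual=N -> ctr[2]=0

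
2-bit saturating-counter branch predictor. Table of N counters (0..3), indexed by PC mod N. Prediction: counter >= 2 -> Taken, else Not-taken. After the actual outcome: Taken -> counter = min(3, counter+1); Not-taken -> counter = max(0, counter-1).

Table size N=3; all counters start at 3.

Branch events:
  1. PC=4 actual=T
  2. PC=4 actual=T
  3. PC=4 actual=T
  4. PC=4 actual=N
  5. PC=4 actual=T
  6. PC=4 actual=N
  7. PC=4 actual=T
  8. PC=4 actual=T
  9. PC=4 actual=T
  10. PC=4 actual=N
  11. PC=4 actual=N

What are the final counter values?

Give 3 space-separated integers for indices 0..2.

Answer: 3 1 3

Derivation:
Ev 1: PC=4 idx=1 pred=T actual=T -> ctr[1]=3
Ev 2: PC=4 idx=1 pred=T actual=T -> ctr[1]=3
Ev 3: PC=4 idx=1 pred=T actual=T -> ctr[1]=3
Ev 4: PC=4 idx=1 pred=T actual=N -> ctr[1]=2
Ev 5: PC=4 idx=1 pred=T actual=T -> ctr[1]=3
Ev 6: PC=4 idx=1 pred=T actual=N -> ctr[1]=2
Ev 7: PC=4 idx=1 pred=T actual=T -> ctr[1]=3
Ev 8: PC=4 idx=1 pred=T actual=T -> ctr[1]=3
Ev 9: PC=4 idx=1 pred=T actual=T -> ctr[1]=3
Ev 10: PC=4 idx=1 pred=T actual=N -> ctr[1]=2
Ev 11: PC=4 idx=1 pred=T actual=N -> ctr[1]=1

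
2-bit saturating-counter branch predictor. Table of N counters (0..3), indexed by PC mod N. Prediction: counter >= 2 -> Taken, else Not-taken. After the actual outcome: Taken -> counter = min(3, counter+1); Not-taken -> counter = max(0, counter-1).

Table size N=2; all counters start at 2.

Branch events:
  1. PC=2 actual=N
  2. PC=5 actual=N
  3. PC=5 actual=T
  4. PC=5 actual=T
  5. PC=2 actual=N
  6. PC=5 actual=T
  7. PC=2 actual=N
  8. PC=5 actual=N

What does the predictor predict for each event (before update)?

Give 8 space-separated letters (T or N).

Answer: T T N T N T N T

Derivation:
Ev 1: PC=2 idx=0 pred=T actual=N -> ctr[0]=1
Ev 2: PC=5 idx=1 pred=T actual=N -> ctr[1]=1
Ev 3: PC=5 idx=1 pred=N actual=T -> ctr[1]=2
Ev 4: PC=5 idx=1 pred=T actual=T -> ctr[1]=3
Ev 5: PC=2 idx=0 pred=N actual=N -> ctr[0]=0
Ev 6: PC=5 idx=1 pred=T actual=T -> ctr[1]=3
Ev 7: PC=2 idx=0 pred=N actual=N -> ctr[0]=0
Ev 8: PC=5 idx=1 pred=T actual=N -> ctr[1]=2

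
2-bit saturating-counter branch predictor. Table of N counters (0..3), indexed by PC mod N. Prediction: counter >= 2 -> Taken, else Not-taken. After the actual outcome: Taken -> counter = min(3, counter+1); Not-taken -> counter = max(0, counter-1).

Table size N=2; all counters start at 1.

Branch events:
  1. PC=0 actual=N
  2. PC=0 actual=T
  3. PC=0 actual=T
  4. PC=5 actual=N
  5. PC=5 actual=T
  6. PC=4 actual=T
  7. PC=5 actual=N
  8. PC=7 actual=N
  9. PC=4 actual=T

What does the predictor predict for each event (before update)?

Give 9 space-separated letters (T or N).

Answer: N N N N N T N N T

Derivation:
Ev 1: PC=0 idx=0 pred=N actual=N -> ctr[0]=0
Ev 2: PC=0 idx=0 pred=N actual=T -> ctr[0]=1
Ev 3: PC=0 idx=0 pred=N actual=T -> ctr[0]=2
Ev 4: PC=5 idx=1 pred=N actual=N -> ctr[1]=0
Ev 5: PC=5 idx=1 pred=N actual=T -> ctr[1]=1
Ev 6: PC=4 idx=0 pred=T actual=T -> ctr[0]=3
Ev 7: PC=5 idx=1 pred=N actual=N -> ctr[1]=0
Ev 8: PC=7 idx=1 pred=N actual=N -> ctr[1]=0
Ev 9: PC=4 idx=0 pred=T actual=T -> ctr[0]=3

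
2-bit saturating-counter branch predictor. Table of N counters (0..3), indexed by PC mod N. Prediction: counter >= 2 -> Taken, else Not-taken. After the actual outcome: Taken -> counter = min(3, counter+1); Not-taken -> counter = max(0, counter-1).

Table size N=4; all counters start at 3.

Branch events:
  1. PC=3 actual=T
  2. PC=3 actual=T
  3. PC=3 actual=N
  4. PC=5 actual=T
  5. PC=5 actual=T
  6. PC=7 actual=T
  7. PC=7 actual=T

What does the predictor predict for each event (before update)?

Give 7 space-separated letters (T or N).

Answer: T T T T T T T

Derivation:
Ev 1: PC=3 idx=3 pred=T actual=T -> ctr[3]=3
Ev 2: PC=3 idx=3 pred=T actual=T -> ctr[3]=3
Ev 3: PC=3 idx=3 pred=T actual=N -> ctr[3]=2
Ev 4: PC=5 idx=1 pred=T actual=T -> ctr[1]=3
Ev 5: PC=5 idx=1 pred=T actual=T -> ctr[1]=3
Ev 6: PC=7 idx=3 pred=T actual=T -> ctr[3]=3
Ev 7: PC=7 idx=3 pred=T actual=T -> ctr[3]=3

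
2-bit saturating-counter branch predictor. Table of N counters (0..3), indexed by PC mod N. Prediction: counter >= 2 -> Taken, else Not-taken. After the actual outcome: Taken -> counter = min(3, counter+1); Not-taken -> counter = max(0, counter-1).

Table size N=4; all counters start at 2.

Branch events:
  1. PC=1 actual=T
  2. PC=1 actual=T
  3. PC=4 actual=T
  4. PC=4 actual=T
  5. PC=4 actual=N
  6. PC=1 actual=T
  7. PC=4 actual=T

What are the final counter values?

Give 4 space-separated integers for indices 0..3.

Ev 1: PC=1 idx=1 pred=T actual=T -> ctr[1]=3
Ev 2: PC=1 idx=1 pred=T actual=T -> ctr[1]=3
Ev 3: PC=4 idx=0 pred=T actual=T -> ctr[0]=3
Ev 4: PC=4 idx=0 pred=T actual=T -> ctr[0]=3
Ev 5: PC=4 idx=0 pred=T actual=N -> ctr[0]=2
Ev 6: PC=1 idx=1 pred=T actual=T -> ctr[1]=3
Ev 7: PC=4 idx=0 pred=T actual=T -> ctr[0]=3

Answer: 3 3 2 2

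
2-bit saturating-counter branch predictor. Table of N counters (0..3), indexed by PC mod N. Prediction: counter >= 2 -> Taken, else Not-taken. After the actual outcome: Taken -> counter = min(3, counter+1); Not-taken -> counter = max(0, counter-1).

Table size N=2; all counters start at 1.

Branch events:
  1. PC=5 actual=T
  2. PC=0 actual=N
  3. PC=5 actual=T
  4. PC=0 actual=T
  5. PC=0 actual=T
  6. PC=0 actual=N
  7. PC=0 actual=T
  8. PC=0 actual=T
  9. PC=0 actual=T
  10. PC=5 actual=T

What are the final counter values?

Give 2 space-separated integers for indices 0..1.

Answer: 3 3

Derivation:
Ev 1: PC=5 idx=1 pred=N actual=T -> ctr[1]=2
Ev 2: PC=0 idx=0 pred=N actual=N -> ctr[0]=0
Ev 3: PC=5 idx=1 pred=T actual=T -> ctr[1]=3
Ev 4: PC=0 idx=0 pred=N actual=T -> ctr[0]=1
Ev 5: PC=0 idx=0 pred=N actual=T -> ctr[0]=2
Ev 6: PC=0 idx=0 pred=T actual=N -> ctr[0]=1
Ev 7: PC=0 idx=0 pred=N actual=T -> ctr[0]=2
Ev 8: PC=0 idx=0 pred=T actual=T -> ctr[0]=3
Ev 9: PC=0 idx=0 pred=T actual=T -> ctr[0]=3
Ev 10: PC=5 idx=1 pred=T actual=T -> ctr[1]=3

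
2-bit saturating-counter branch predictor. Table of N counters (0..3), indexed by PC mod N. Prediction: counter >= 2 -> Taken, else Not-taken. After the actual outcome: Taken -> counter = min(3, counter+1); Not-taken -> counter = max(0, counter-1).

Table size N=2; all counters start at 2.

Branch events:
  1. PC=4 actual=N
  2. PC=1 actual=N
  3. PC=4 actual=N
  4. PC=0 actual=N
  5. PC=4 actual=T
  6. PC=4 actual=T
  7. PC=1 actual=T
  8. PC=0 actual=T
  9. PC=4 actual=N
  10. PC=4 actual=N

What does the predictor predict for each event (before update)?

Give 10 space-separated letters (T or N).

Ev 1: PC=4 idx=0 pred=T actual=N -> ctr[0]=1
Ev 2: PC=1 idx=1 pred=T actual=N -> ctr[1]=1
Ev 3: PC=4 idx=0 pred=N actual=N -> ctr[0]=0
Ev 4: PC=0 idx=0 pred=N actual=N -> ctr[0]=0
Ev 5: PC=4 idx=0 pred=N actual=T -> ctr[0]=1
Ev 6: PC=4 idx=0 pred=N actual=T -> ctr[0]=2
Ev 7: PC=1 idx=1 pred=N actual=T -> ctr[1]=2
Ev 8: PC=0 idx=0 pred=T actual=T -> ctr[0]=3
Ev 9: PC=4 idx=0 pred=T actual=N -> ctr[0]=2
Ev 10: PC=4 idx=0 pred=T actual=N -> ctr[0]=1

Answer: T T N N N N N T T T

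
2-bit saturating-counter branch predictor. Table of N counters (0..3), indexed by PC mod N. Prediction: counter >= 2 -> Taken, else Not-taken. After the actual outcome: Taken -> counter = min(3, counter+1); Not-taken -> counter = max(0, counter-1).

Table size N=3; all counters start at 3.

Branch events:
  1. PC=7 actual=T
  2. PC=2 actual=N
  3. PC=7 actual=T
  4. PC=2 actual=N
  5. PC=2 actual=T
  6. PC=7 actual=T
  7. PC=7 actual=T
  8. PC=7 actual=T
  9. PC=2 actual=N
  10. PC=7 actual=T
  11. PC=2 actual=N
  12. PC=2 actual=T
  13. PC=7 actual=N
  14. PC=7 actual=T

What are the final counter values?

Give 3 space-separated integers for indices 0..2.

Ev 1: PC=7 idx=1 pred=T actual=T -> ctr[1]=3
Ev 2: PC=2 idx=2 pred=T actual=N -> ctr[2]=2
Ev 3: PC=7 idx=1 pred=T actual=T -> ctr[1]=3
Ev 4: PC=2 idx=2 pred=T actual=N -> ctr[2]=1
Ev 5: PC=2 idx=2 pred=N actual=T -> ctr[2]=2
Ev 6: PC=7 idx=1 pred=T actual=T -> ctr[1]=3
Ev 7: PC=7 idx=1 pred=T actual=T -> ctr[1]=3
Ev 8: PC=7 idx=1 pred=T actual=T -> ctr[1]=3
Ev 9: PC=2 idx=2 pred=T actual=N -> ctr[2]=1
Ev 10: PC=7 idx=1 pred=T actual=T -> ctr[1]=3
Ev 11: PC=2 idx=2 pred=N actual=N -> ctr[2]=0
Ev 12: PC=2 idx=2 pred=N actual=T -> ctr[2]=1
Ev 13: PC=7 idx=1 pred=T actual=N -> ctr[1]=2
Ev 14: PC=7 idx=1 pred=T actual=T -> ctr[1]=3

Answer: 3 3 1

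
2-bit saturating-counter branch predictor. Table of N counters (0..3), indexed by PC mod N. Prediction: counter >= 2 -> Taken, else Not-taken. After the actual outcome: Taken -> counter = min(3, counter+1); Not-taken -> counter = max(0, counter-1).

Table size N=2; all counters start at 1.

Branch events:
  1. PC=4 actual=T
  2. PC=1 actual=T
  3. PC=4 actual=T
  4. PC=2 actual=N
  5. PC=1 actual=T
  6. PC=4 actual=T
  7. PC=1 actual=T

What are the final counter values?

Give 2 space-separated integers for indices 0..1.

Ev 1: PC=4 idx=0 pred=N actual=T -> ctr[0]=2
Ev 2: PC=1 idx=1 pred=N actual=T -> ctr[1]=2
Ev 3: PC=4 idx=0 pred=T actual=T -> ctr[0]=3
Ev 4: PC=2 idx=0 pred=T actual=N -> ctr[0]=2
Ev 5: PC=1 idx=1 pred=T actual=T -> ctr[1]=3
Ev 6: PC=4 idx=0 pred=T actual=T -> ctr[0]=3
Ev 7: PC=1 idx=1 pred=T actual=T -> ctr[1]=3

Answer: 3 3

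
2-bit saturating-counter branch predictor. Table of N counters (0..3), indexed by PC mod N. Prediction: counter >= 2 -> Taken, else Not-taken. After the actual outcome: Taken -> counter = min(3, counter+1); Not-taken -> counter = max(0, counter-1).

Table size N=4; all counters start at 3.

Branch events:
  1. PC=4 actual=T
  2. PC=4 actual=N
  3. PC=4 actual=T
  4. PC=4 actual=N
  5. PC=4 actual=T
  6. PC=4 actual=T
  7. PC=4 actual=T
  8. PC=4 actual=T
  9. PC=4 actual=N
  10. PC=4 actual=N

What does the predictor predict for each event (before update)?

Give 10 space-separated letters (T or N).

Ev 1: PC=4 idx=0 pred=T actual=T -> ctr[0]=3
Ev 2: PC=4 idx=0 pred=T actual=N -> ctr[0]=2
Ev 3: PC=4 idx=0 pred=T actual=T -> ctr[0]=3
Ev 4: PC=4 idx=0 pred=T actual=N -> ctr[0]=2
Ev 5: PC=4 idx=0 pred=T actual=T -> ctr[0]=3
Ev 6: PC=4 idx=0 pred=T actual=T -> ctr[0]=3
Ev 7: PC=4 idx=0 pred=T actual=T -> ctr[0]=3
Ev 8: PC=4 idx=0 pred=T actual=T -> ctr[0]=3
Ev 9: PC=4 idx=0 pred=T actual=N -> ctr[0]=2
Ev 10: PC=4 idx=0 pred=T actual=N -> ctr[0]=1

Answer: T T T T T T T T T T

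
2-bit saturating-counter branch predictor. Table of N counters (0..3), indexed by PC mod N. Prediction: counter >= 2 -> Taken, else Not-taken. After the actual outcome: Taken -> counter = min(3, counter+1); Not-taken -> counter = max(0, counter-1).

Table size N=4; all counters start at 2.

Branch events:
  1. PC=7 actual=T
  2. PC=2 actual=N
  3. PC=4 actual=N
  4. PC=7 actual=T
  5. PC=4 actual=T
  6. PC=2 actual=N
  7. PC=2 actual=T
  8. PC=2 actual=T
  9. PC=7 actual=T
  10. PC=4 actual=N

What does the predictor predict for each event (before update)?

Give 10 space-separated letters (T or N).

Answer: T T T T N N N N T T

Derivation:
Ev 1: PC=7 idx=3 pred=T actual=T -> ctr[3]=3
Ev 2: PC=2 idx=2 pred=T actual=N -> ctr[2]=1
Ev 3: PC=4 idx=0 pred=T actual=N -> ctr[0]=1
Ev 4: PC=7 idx=3 pred=T actual=T -> ctr[3]=3
Ev 5: PC=4 idx=0 pred=N actual=T -> ctr[0]=2
Ev 6: PC=2 idx=2 pred=N actual=N -> ctr[2]=0
Ev 7: PC=2 idx=2 pred=N actual=T -> ctr[2]=1
Ev 8: PC=2 idx=2 pred=N actual=T -> ctr[2]=2
Ev 9: PC=7 idx=3 pred=T actual=T -> ctr[3]=3
Ev 10: PC=4 idx=0 pred=T actual=N -> ctr[0]=1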